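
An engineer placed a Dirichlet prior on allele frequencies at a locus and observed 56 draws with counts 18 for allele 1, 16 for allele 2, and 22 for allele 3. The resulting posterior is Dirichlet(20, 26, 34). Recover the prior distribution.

Dirichlet(2, 10, 12)

For a Dirichlet(α) prior with multinomial counts c, the posterior is Dirichlet(α + c) componentwise.
Subtract each count from the matching posterior parameter: 20−18=2, 26−16=10, 34−22=12.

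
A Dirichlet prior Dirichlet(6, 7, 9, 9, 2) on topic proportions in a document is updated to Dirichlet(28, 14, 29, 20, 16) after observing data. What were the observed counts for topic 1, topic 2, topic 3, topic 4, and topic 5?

For a Dirichlet(α) prior with multinomial counts c, the posterior is Dirichlet(α + c) componentwise.
Counts are posterior − prior componentwise: 28−6=22, 14−7=7, 29−9=20, 20−9=11, 16−2=14.

counts (22, 7, 20, 11, 14)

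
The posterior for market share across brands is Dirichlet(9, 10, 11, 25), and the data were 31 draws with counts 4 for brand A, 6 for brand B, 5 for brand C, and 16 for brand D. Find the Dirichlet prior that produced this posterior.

For a Dirichlet(α) prior with multinomial counts c, the posterior is Dirichlet(α + c) componentwise.
Subtract each count from the matching posterior parameter: 9−4=5, 10−6=4, 11−5=6, 25−16=9.

Dirichlet(5, 4, 6, 9)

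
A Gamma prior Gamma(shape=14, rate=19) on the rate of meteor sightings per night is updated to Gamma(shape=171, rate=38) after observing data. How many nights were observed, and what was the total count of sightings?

A Gamma(α, β) prior (rate parametrization) on a Poisson rate with n observations summing to S gives posterior Gamma(α+S, β+n).
Matching: Σxᵢ = 171 − 14 = 157 and n = 38 − 19 = 19.

n = 19 nights with total 157 sightings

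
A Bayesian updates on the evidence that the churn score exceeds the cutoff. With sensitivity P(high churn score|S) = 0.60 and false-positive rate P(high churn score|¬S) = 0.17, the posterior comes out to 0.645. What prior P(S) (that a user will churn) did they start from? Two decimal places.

P(S) = 0.34

Bayes' rule in odds form gives O(S|E) = O(S)·[P(E|S)/P(E|¬S)], hence O(S) = O(S|E)/LR.
Posterior odds = 0.645/(1−0.645) = 1.8169. LR = 0.60/0.17 = 3.5294.
Prior odds = 1.8169/3.5294 = 0.5148, so P(S) = 0.5148/(1+0.5148) ≈ 0.34.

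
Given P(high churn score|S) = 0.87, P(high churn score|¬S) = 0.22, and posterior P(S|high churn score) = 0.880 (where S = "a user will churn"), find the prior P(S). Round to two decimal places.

Bayes' rule in odds form gives O(S|E) = O(S)·[P(E|S)/P(E|¬S)], hence O(S) = O(S|E)/LR.
Posterior odds = 0.880/(1−0.880) = 7.3333. LR = 0.87/0.22 = 3.9545.
Prior odds = 7.3333/3.9545 = 1.8544, so P(S) = 1.8544/(1+1.8544) ≈ 0.65.

P(S) = 0.65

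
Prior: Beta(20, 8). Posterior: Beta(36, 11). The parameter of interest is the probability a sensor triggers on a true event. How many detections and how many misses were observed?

Under Beta–binomial conjugacy the posterior parameters are (α+s, β+f).
Match parameters: s=36−20=16, f=11−8=3.

16 detections and 3 misses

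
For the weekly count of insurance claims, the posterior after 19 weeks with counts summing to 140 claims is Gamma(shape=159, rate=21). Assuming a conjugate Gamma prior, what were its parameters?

A Gamma(α, β) prior (rate parametrization) on a Poisson rate with n observations summing to S gives posterior Gamma(α+S, β+n).
So α = 159 − 140 = 19 and β = 21 − 19 = 2.

Gamma(shape=19, rate=2)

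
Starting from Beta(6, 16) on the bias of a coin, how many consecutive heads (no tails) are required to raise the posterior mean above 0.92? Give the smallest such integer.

After k heads and 0 tails the posterior is Beta(6+k, 16), with mean (6+k)/(6+16+k).
Set (6+k)/(22+k) > 0.92 and solve: k > (0.92·22 − 6)/(1 − 0.92) = 178.000.
The smallest integer exceeding 178.000 is 179.

k = 179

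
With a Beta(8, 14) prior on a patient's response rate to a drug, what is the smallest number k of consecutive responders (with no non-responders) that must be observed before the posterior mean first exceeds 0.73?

After k responders and 0 non-responders the posterior is Beta(8+k, 14), with mean (8+k)/(8+14+k).
Set (8+k)/(22+k) > 0.73 and solve: k > (0.73·22 − 8)/(1 − 0.73) = 29.852.
The smallest integer exceeding 29.852 is 30.

k = 30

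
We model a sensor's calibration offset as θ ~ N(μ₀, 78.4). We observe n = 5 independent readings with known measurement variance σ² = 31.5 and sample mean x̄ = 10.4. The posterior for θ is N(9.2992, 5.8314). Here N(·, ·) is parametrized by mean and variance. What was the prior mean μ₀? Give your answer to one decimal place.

With known observation variance, the Normal–Normal posterior has precision τ_n = τ₀ + n/σ² and mean μ_n = (τ₀μ₀ + (n/σ²)x̄)/τ_n.
Here τ₀ = 1/78.4 = 0.012755 and τ_data = 5/31.5 = 0.158730, so τ_n = 0.171485.
Rearranging for μ₀: μ₀ = (μ_n·τ_n − τ_data·x̄)/τ₀ = (9.2992·0.171485 − 0.158730·10.4) / 0.012755 = -0.056119/0.012755 ≈ -4.4.

μ₀ = -4.4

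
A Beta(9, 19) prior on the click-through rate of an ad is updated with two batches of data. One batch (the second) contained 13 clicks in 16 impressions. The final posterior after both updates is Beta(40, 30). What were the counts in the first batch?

Sequential conjugate updates are equivalent to a single update on the pooled data, so total successes = posterior α − prior α and total failures = posterior β − prior β.
Total across both batches: 40−9=31 clicks, 30−19=11 non-clicks.
Subtract the second batch: 31−13=18 clicks and 11−3=8 non-clicks.

18 clicks and 8 non-clicks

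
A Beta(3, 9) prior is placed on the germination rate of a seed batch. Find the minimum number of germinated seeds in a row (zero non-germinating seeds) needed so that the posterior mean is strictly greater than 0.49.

After k germinated seeds and 0 non-germinating seeds the posterior is Beta(3+k, 9), with mean (3+k)/(3+9+k).
Set (3+k)/(12+k) > 0.49 and solve: k > (0.49·12 − 3)/(1 − 0.49) = 5.647.
The smallest integer exceeding 5.647 is 6, and checking k=6: (9)/(18) = 0.5000 > 0.49.

k = 6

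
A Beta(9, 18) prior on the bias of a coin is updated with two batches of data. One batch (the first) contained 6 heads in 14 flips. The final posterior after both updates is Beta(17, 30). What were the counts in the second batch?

2 heads and 4 tails

Because Beta–binomial updating is additive in the counts, the combined data contributed (α_post−α_prior, β_post−β_prior) successes and failures.
Total across both batches: 17−9=8 heads, 30−18=12 tails.
Subtract the first batch: 8−6=2 heads and 12−8=4 tails.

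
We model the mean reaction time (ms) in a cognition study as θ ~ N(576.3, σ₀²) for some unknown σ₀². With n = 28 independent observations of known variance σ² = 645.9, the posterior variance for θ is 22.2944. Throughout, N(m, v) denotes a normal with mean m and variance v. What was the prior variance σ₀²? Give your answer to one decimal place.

Posterior precision equals prior precision plus data precision: 1/σ_n² = 1/σ₀² + n/σ².
So 1/σ₀² = 1/22.2944 − 28/645.9 = 0.044854 − 0.043350 = 0.001504.
Hence σ₀² = 1/0.001504 ≈ 664.9.

σ₀² = 664.9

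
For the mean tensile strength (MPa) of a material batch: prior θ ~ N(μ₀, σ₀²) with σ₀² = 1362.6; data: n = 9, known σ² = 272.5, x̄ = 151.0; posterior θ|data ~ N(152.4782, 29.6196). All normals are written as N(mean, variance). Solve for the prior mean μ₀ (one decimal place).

The posterior mean is a precision-weighted average: μ_n = (τ₀μ₀ + τ_data·x̄)/(τ₀+τ_data), with τ₀=1/σ₀² and τ_data=n/σ².
Here τ₀ = 1/1362.6 = 0.000734 and τ_data = 9/272.5 = 0.033028, so τ_n = 0.033762.
Rearranging for μ₀: μ₀ = (μ_n·τ_n − τ_data·x̄)/τ₀ = (152.4782·0.033762 − 0.033028·151.0) / 0.000734 = 0.160741/0.000734 ≈ 219.0.

μ₀ = 219.0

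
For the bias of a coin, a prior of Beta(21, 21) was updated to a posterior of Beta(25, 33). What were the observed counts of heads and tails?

Beta is conjugate to the binomial likelihood: posterior = Beta(α+s, β+f).
So s = 25 − 21 = 4 and f = 33 − 21 = 12.

4 heads and 12 tails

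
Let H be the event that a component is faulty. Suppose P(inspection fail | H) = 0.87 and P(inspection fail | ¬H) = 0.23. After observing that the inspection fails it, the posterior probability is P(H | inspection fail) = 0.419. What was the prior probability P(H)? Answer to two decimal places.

Bayes' rule in odds form gives O(H|E) = O(H)·[P(E|H)/P(E|¬H)], hence O(H) = O(H|E)/LR.
Posterior odds = 0.419/(1−0.419) = 0.7212. LR = 0.87/0.23 = 3.7826.
Prior odds = 0.7212/3.7826 = 0.1907, so P(H) = 0.1907/(1+0.1907) ≈ 0.16.

P(H) = 0.16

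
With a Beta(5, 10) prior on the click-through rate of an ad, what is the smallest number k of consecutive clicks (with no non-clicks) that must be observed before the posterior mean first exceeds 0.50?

After k clicks and 0 non-clicks the posterior is Beta(5+k, 10), with mean (5+k)/(5+10+k).
Set (5+k)/(15+k) > 0.50 and solve: k > (0.50·15 − 5)/(1 − 0.50) = 5.000.
The smallest integer exceeding 5.000 is 6.

k = 6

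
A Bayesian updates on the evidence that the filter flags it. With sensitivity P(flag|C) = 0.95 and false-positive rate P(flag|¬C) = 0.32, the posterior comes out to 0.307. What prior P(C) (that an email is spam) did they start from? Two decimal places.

In odds form, posterior odds = prior odds × likelihood ratio, so prior odds = posterior odds ÷ LR.
Posterior odds = 0.307/(1−0.307) = 0.4430. LR = 0.95/0.32 = 2.9688.
Prior odds = 0.4430/2.9688 = 0.1492, so P(C) = 0.1492/(1+0.1492) ≈ 0.13.

P(C) = 0.13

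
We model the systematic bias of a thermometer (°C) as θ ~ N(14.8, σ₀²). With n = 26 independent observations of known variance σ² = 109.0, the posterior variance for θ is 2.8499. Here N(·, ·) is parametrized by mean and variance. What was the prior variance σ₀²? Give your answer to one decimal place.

Posterior precision equals prior precision plus data precision: 1/σ_n² = 1/σ₀² + n/σ².
So 1/σ₀² = 1/2.8499 − 26/109.0 = 0.350890 − 0.238532 = 0.112358.
Hence σ₀² = 1/0.112358 ≈ 8.9.

σ₀² = 8.9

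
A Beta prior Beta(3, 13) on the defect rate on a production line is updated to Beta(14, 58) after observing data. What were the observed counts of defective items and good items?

11 defective items and 45 good items

A Beta(a, b) prior with s successes and f failures in binomial data gives a Beta(a+s, b+f) posterior.
Match parameters: s=14−3=11, f=58−13=45.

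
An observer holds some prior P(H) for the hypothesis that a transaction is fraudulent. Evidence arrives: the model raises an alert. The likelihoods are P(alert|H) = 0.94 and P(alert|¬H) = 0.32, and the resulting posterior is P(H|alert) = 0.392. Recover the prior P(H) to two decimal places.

In odds form, posterior odds = prior odds × likelihood ratio, so prior odds = posterior odds ÷ LR.
Posterior odds = 0.392/(1−0.392) = 0.6447. LR = 0.94/0.32 = 2.9375.
Prior odds = 0.6447/2.9375 = 0.2195, so P(H) = 0.2195/(1+0.2195) ≈ 0.18.

P(H) = 0.18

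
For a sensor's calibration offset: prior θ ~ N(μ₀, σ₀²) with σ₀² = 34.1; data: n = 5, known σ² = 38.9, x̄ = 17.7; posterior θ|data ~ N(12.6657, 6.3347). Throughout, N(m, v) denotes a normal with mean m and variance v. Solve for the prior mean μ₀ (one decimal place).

μ₀ = -9.4

With known observation variance, the Normal–Normal posterior has precision τ_n = τ₀ + n/σ² and mean μ_n = (τ₀μ₀ + (n/σ²)x̄)/τ_n.
Here τ₀ = 1/34.1 = 0.029326 and τ_data = 5/38.9 = 0.128535, so τ_n = 0.157861.
Rearranging for μ₀: μ₀ = (μ_n·τ_n − τ_data·x̄)/τ₀ = (12.6657·0.157861 − 0.128535·17.7) / 0.029326 = -0.275649/0.029326 ≈ -9.4.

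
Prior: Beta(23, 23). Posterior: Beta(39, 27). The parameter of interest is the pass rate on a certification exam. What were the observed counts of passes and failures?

A Beta(a, b) prior with s successes and f failures in binomial data gives a Beta(a+s, b+f) posterior.
Match parameters: s=39−23=16, f=27−23=4.

16 passes and 4 failures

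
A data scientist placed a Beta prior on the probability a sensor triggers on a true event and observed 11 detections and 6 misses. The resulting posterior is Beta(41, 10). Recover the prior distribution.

Under Beta–binomial conjugacy the posterior parameters are (α+s, β+f).
So α = 41 − 11 = 30 and β = 10 − 6 = 4.

Beta(30, 4)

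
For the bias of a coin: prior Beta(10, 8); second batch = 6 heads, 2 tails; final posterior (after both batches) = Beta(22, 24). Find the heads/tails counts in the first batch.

6 heads and 14 tails

Because Beta–binomial updating is additive in the counts, the combined data contributed (α_post−α_prior, β_post−β_prior) successes and failures.
Total across both batches: 22−10=12 heads, 24−8=16 tails.
Subtract the second batch: 12−6=6 heads and 16−2=14 tails.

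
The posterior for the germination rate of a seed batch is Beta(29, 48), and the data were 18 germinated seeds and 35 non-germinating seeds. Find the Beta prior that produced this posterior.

Under Beta–binomial conjugacy the posterior parameters are (α+s, β+f).
So α = 29 − 18 = 11 and β = 48 − 35 = 13.

Beta(11, 13)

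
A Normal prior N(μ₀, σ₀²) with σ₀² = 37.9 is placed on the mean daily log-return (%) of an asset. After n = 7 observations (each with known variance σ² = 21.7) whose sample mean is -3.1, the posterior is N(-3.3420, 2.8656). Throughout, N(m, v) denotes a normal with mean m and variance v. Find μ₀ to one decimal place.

The posterior mean is a precision-weighted average: μ_n = (τ₀μ₀ + τ_data·x̄)/(τ₀+τ_data), with τ₀=1/σ₀² and τ_data=n/σ².
Here τ₀ = 1/37.9 = 0.026385 and τ_data = 7/21.7 = 0.322581, so τ_n = 0.348966.
Rearranging for μ₀: μ₀ = (μ_n·τ_n − τ_data·x̄)/τ₀ = (-3.3420·0.348966 − 0.322581·-3.1) / 0.026385 = -0.166243/0.026385 ≈ -6.3.

μ₀ = -6.3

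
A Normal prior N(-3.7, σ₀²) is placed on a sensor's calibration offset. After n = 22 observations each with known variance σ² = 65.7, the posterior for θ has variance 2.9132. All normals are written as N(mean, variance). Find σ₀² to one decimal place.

Posterior precision equals prior precision plus data precision: 1/σ_n² = 1/σ₀² + n/σ².
So 1/σ₀² = 1/2.9132 − 22/65.7 = 0.343265 − 0.334855 = 0.008410.
Hence σ₀² = 1/0.008410 ≈ 118.9.

σ₀² = 118.9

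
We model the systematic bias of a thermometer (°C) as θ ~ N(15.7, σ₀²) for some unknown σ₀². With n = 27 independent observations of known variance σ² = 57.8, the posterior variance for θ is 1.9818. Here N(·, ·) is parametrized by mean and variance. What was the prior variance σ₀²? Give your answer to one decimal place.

σ₀² = 26.7

Posterior precision equals prior precision plus data precision: 1/σ_n² = 1/σ₀² + n/σ².
So 1/σ₀² = 1/1.9818 − 27/57.8 = 0.504592 − 0.467128 = 0.037464.
Hence σ₀² = 1/0.037464 ≈ 26.7.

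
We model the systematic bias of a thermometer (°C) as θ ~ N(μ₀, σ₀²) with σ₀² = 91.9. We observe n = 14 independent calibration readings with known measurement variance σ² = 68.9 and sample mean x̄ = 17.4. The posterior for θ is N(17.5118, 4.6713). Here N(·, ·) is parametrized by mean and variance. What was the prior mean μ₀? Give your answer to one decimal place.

μ₀ = 19.6

The posterior mean is a precision-weighted average: μ_n = (τ₀μ₀ + τ_data·x̄)/(τ₀+τ_data), with τ₀=1/σ₀² and τ_data=n/σ².
Here τ₀ = 1/91.9 = 0.010881 and τ_data = 14/68.9 = 0.203193, so τ_n = 0.214074.
Rearranging for μ₀: μ₀ = (μ_n·τ_n − τ_data·x̄)/τ₀ = (17.5118·0.214074 − 0.203193·17.4) / 0.010881 = 0.213263/0.010881 ≈ 19.6.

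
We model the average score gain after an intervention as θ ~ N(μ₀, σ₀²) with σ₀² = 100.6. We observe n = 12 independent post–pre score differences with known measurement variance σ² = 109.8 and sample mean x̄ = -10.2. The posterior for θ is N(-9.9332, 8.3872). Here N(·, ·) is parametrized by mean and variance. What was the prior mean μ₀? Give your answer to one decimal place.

The posterior mean is a precision-weighted average: μ_n = (τ₀μ₀ + τ_data·x̄)/(τ₀+τ_data), with τ₀=1/σ₀² and τ_data=n/σ².
Here τ₀ = 1/100.6 = 0.009940 and τ_data = 12/109.8 = 0.109290, so τ_n = 0.119230.
Rearranging for μ₀: μ₀ = (μ_n·τ_n − τ_data·x̄)/τ₀ = (-9.9332·0.119230 − 0.109290·-10.2) / 0.009940 = -0.069577/0.009940 ≈ -7.0.

μ₀ = -7.0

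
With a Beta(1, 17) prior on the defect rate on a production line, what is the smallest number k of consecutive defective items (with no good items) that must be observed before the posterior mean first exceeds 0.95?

k = 323

After k defective items and 0 good items the posterior is Beta(1+k, 17), with mean (1+k)/(1+17+k).
Set (1+k)/(18+k) > 0.95 and solve: k > (0.95·18 − 1)/(1 − 0.95) = 322.000.
The smallest integer exceeding 322.000 is 323, and checking k=323: (324)/(341) = 0.9501 > 0.95.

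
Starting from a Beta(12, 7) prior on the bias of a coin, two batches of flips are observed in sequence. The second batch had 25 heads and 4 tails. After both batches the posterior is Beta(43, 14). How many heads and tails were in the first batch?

Sequential conjugate updates are equivalent to a single update on the pooled data, so total successes = posterior α − prior α and total failures = posterior β − prior β.
Total across both batches: 43−12=31 heads, 14−7=7 tails.
Subtract the second batch: 31−25=6 heads and 7−4=3 tails.

6 heads and 3 tails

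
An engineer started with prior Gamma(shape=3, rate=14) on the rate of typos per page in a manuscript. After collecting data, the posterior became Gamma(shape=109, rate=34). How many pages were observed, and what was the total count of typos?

n = 20 pages with total 106 typos

Gamma–Poisson conjugacy: posterior shape = α + Σxᵢ, posterior rate = β + n.
Matching: Σxᵢ = 109 − 3 = 106 and n = 34 − 14 = 20.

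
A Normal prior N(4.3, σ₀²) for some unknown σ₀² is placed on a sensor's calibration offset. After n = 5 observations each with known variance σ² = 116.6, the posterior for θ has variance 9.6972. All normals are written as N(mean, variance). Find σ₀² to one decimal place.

σ₀² = 16.6

Posterior precision equals prior precision plus data precision: 1/σ_n² = 1/σ₀² + n/σ².
So 1/σ₀² = 1/9.6972 − 5/116.6 = 0.103123 − 0.042882 = 0.060241.
Hence σ₀² = 1/0.060241 ≈ 16.6.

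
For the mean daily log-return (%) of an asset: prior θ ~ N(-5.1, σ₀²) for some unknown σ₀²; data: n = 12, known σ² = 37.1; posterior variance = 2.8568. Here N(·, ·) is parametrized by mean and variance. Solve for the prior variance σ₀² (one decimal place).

Posterior precision equals prior precision plus data precision: 1/σ_n² = 1/σ₀² + n/σ².
So 1/σ₀² = 1/2.8568 − 12/37.1 = 0.350042 − 0.323450 = 0.026592.
Hence σ₀² = 1/0.026592 ≈ 37.6.

σ₀² = 37.6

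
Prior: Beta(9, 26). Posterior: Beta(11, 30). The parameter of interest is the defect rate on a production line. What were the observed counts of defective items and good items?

2 defective items and 4 good items

A Beta(a, b) prior with s successes and f failures in binomial data gives a Beta(a+s, b+f) posterior.
Match parameters: s=11−9=2, f=30−26=4.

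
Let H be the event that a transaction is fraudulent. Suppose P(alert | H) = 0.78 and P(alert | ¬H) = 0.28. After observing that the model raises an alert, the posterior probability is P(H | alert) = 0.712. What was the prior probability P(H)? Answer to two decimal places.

P(H) = 0.47

Bayes' rule in odds form gives O(H|E) = O(H)·[P(E|H)/P(E|¬H)], hence O(H) = O(H|E)/LR.
Posterior odds = 0.712/(1−0.712) = 2.4722. LR = 0.78/0.28 = 2.7857.
Prior odds = 2.4722/2.7857 = 0.8875, so P(H) = 0.8875/(1+0.8875) ≈ 0.47.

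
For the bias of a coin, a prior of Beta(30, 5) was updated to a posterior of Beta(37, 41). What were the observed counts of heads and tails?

A Beta(a, b) prior with s successes and f failures in binomial data gives a Beta(a+s, b+f) posterior.
So s = 37 − 30 = 7 and f = 41 − 5 = 36.

7 heads and 36 tails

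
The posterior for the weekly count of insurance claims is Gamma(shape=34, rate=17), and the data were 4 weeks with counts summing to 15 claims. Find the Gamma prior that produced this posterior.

Gamma–Poisson conjugacy: posterior shape = α + Σxᵢ, posterior rate = β + n.
So α = 34 − 15 = 19 and β = 17 − 4 = 13.

Gamma(shape=19, rate=13)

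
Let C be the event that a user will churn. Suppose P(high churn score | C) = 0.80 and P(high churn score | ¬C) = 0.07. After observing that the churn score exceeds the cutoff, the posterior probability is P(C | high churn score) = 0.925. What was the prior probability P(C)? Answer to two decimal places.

P(C) = 0.52

Bayes' rule in odds form gives O(C|E) = O(C)·[P(E|C)/P(E|¬C)], hence O(C) = O(C|E)/LR.
Posterior odds = 0.925/(1−0.925) = 12.3333. LR = 0.80/0.07 = 11.4286.
Prior odds = 12.3333/11.4286 = 1.0792, so P(C) = 1.0792/(1+1.0792) ≈ 0.52.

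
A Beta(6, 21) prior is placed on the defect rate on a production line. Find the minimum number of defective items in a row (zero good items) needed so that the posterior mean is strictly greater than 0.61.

After k defective items and 0 good items the posterior is Beta(6+k, 21), with mean (6+k)/(6+21+k).
Set (6+k)/(27+k) > 0.61 and solve: k > (0.61·27 − 6)/(1 − 0.61) = 26.846.
The smallest integer exceeding 26.846 is 27, and checking k=27: (33)/(54) = 0.6111 > 0.61.

k = 27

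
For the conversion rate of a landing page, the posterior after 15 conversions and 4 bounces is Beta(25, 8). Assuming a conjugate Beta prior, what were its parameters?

A Beta(a, b) prior with s successes and f failures in binomial data gives a Beta(a+s, b+f) posterior.
So a = 25 − 15 = 10 and b = 8 − 4 = 4.

Beta(10, 4)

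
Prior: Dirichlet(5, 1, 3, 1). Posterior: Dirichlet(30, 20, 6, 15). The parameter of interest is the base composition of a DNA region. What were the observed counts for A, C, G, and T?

counts (25, 19, 3, 14)

For a Dirichlet(α) prior with multinomial counts c, the posterior is Dirichlet(α + c) componentwise.
Counts are posterior − prior componentwise: 30−5=25, 20−1=19, 6−3=3, 15−1=14.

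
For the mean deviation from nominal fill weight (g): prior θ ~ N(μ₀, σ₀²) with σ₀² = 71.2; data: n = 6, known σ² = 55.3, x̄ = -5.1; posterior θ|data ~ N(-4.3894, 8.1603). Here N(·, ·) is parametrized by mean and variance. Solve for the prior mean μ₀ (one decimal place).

The posterior mean is a precision-weighted average: μ_n = (τ₀μ₀ + τ_data·x̄)/(τ₀+τ_data), with τ₀=1/σ₀² and τ_data=n/σ².
Here τ₀ = 1/71.2 = 0.014045 and τ_data = 6/55.3 = 0.108499, so τ_n = 0.122544.
Rearranging for μ₀: μ₀ = (μ_n·τ_n − τ_data·x̄)/τ₀ = (-4.3894·0.122544 − 0.108499·-5.1) / 0.014045 = 0.015450/0.014045 ≈ 1.1.

μ₀ = 1.1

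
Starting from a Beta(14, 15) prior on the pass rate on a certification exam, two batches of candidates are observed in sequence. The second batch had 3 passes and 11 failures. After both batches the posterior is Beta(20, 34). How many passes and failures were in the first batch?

3 passes and 8 failures

Because Beta–binomial updating is additive in the counts, the combined data contributed (α_post−α_prior, β_post−β_prior) successes and failures.
Total across both batches: 20−14=6 passes, 34−15=19 failures.
Subtract the second batch: 6−3=3 passes and 19−11=8 failures.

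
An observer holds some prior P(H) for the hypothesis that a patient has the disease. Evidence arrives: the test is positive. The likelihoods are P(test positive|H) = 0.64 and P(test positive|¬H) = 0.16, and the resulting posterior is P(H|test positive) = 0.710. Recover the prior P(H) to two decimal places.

P(H) = 0.38

In odds form, posterior odds = prior odds × likelihood ratio, so prior odds = posterior odds ÷ LR.
Posterior odds = 0.710/(1−0.710) = 2.4483. LR = 0.64/0.16 = 4.0000.
Prior odds = 2.4483/4.0000 = 0.6121, so P(H) = 0.6121/(1+0.6121) ≈ 0.38.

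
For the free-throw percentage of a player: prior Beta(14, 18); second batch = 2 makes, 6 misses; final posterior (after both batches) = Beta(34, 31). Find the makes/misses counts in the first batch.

Because Beta–binomial updating is additive in the counts, the combined data contributed (α_post−α_prior, β_post−β_prior) successes and failures.
Total across both batches: 34−14=20 makes, 31−18=13 misses.
Subtract the second batch: 20−2=18 makes and 13−6=7 misses.

18 makes and 7 misses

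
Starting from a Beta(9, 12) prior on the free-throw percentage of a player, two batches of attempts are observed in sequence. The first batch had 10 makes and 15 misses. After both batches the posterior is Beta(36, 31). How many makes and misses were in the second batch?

17 makes and 4 misses

Sequential conjugate updates are equivalent to a single update on the pooled data, so total successes = posterior α − prior α and total failures = posterior β − prior β.
Total across both batches: 36−9=27 makes, 31−12=19 misses.
Subtract the first batch: 27−10=17 makes and 19−15=4 misses.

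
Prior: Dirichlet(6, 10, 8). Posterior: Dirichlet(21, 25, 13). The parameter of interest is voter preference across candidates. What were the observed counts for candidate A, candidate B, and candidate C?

For a Dirichlet(α) prior with multinomial counts c, the posterior is Dirichlet(α + c) componentwise.
Counts are posterior − prior componentwise: 21−6=15, 25−10=15, 13−8=5.

counts (15, 15, 5)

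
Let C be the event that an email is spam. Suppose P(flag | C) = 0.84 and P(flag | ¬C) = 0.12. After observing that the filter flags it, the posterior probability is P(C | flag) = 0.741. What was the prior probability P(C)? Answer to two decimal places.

P(C) = 0.29

In odds form, posterior odds = prior odds × likelihood ratio, so prior odds = posterior odds ÷ LR.
Posterior odds = 0.741/(1−0.741) = 2.8610. LR = 0.84/0.12 = 7.0000.
Prior odds = 2.8610/7.0000 = 0.4087, so P(C) = 0.4087/(1+0.4087) ≈ 0.29.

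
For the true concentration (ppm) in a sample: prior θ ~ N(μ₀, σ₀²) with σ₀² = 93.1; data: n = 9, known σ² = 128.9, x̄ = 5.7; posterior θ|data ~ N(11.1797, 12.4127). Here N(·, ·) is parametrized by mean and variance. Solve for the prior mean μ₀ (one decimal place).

The posterior mean is a precision-weighted average: μ_n = (τ₀μ₀ + τ_data·x̄)/(τ₀+τ_data), with τ₀=1/σ₀² and τ_data=n/σ².
Here τ₀ = 1/93.1 = 0.010741 and τ_data = 9/128.9 = 0.069822, so τ_n = 0.080563.
Rearranging for μ₀: μ₀ = (μ_n·τ_n − τ_data·x̄)/τ₀ = (11.1797·0.080563 − 0.069822·5.7) / 0.010741 = 0.502685/0.010741 ≈ 46.8.

μ₀ = 46.8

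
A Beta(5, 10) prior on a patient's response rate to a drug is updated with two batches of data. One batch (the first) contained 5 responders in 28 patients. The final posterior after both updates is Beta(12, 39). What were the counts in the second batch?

Because Beta–binomial updating is additive in the counts, the combined data contributed (α_post−α_prior, β_post−β_prior) successes and failures.
Total across both batches: 12−5=7 responders, 39−10=29 non-responders.
Subtract the first batch: 7−5=2 responders and 29−23=6 non-responders.

2 responders and 6 non-responders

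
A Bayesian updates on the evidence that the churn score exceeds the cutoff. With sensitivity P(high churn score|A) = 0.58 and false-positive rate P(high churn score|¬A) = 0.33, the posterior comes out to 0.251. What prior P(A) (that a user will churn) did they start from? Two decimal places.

P(A) = 0.16

Bayes' rule in odds form gives O(A|E) = O(A)·[P(E|A)/P(E|¬A)], hence O(A) = O(A|E)/LR.
Posterior odds = 0.251/(1−0.251) = 0.3351. LR = 0.58/0.33 = 1.7576.
Prior odds = 0.3351/1.7576 = 0.1907, so P(A) = 0.1907/(1+0.1907) ≈ 0.16.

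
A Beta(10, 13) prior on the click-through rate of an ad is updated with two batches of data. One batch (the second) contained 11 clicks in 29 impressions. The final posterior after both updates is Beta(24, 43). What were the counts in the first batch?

Because Beta–binomial updating is additive in the counts, the combined data contributed (α_post−α_prior, β_post−β_prior) successes and failures.
Total across both batches: 24−10=14 clicks, 43−13=30 non-clicks.
Subtract the second batch: 14−11=3 clicks and 30−18=12 non-clicks.

3 clicks and 12 non-clicks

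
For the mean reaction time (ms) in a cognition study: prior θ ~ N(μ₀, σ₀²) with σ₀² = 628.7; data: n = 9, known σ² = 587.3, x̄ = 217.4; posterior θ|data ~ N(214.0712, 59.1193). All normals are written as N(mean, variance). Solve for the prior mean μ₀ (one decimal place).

μ₀ = 182.0

The posterior mean is a precision-weighted average: μ_n = (τ₀μ₀ + τ_data·x̄)/(τ₀+τ_data), with τ₀=1/σ₀² and τ_data=n/σ².
Here τ₀ = 1/628.7 = 0.001591 and τ_data = 9/587.3 = 0.015324, so τ_n = 0.016915.
Rearranging for μ₀: μ₀ = (μ_n·τ_n − τ_data·x̄)/τ₀ = (214.0712·0.016915 − 0.015324·217.4) / 0.001591 = 0.289577/0.001591 ≈ 182.0.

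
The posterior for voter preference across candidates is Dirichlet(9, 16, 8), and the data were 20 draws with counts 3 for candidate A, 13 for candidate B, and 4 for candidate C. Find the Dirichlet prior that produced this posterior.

For a Dirichlet(α) prior with multinomial counts c, the posterior is Dirichlet(α + c) componentwise.
Subtract each count from the matching posterior parameter: 9−3=6, 16−13=3, 8−4=4.

Dirichlet(6, 3, 4)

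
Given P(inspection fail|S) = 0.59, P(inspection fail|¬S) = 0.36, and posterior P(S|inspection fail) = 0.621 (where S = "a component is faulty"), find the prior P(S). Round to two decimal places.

Bayes' rule in odds form gives O(S|E) = O(S)·[P(E|S)/P(E|¬S)], hence O(S) = O(S|E)/LR.
Posterior odds = 0.621/(1−0.621) = 1.6385. LR = 0.59/0.36 = 1.6389.
Prior odds = 1.6385/1.6389 = 0.9998, so P(S) = 0.9998/(1+0.9998) ≈ 0.50.

P(S) = 0.50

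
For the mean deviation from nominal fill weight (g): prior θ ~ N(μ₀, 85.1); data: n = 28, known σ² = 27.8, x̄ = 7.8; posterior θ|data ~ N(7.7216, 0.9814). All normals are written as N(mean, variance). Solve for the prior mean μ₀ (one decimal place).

With known observation variance, the Normal–Normal posterior has precision τ_n = τ₀ + n/σ² and mean μ_n = (τ₀μ₀ + (n/σ²)x̄)/τ_n.
Here τ₀ = 1/85.1 = 0.011751 and τ_data = 28/27.8 = 1.007194, so τ_n = 1.018945.
Rearranging for μ₀: μ₀ = (μ_n·τ_n − τ_data·x̄)/τ₀ = (7.7216·1.018945 − 1.007194·7.8) / 0.011751 = 0.011773/0.011751 ≈ 1.0.

μ₀ = 1.0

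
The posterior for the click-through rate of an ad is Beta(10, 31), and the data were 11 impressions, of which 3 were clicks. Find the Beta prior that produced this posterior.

Beta(7, 23)

Beta is conjugate to the binomial likelihood: posterior = Beta(a+s, b+f).
So a = 10 − 3 = 7 and b = 31 − 8 = 23.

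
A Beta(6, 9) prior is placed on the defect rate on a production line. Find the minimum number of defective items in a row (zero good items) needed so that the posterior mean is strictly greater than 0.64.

After k defective items and 0 good items the posterior is Beta(6+k, 9), with mean (6+k)/(6+9+k).
Set (6+k)/(15+k) > 0.64 and solve: k > (0.64·15 − 6)/(1 − 0.64) = 10.000.
The smallest integer exceeding 10.000 is 11.

k = 11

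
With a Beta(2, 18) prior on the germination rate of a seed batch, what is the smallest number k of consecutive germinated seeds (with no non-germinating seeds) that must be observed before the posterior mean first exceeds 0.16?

k = 2

After k germinated seeds and 0 non-germinating seeds the posterior is Beta(2+k, 18), with mean (2+k)/(2+18+k).
Set (2+k)/(20+k) > 0.16 and solve: k > (0.16·20 − 2)/(1 − 0.16) = 1.429.
The smallest integer exceeding 1.429 is 2.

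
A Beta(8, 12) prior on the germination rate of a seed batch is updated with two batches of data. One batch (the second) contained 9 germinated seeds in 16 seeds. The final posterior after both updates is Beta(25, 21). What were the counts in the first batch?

8 germinated seeds and 2 non-germinating seeds

Sequential conjugate updates are equivalent to a single update on the pooled data, so total successes = posterior α − prior α and total failures = posterior β − prior β.
Total across both batches: 25−8=17 germinated seeds, 21−12=9 non-germinating seeds.
Subtract the second batch: 17−9=8 germinated seeds and 9−7=2 non-germinating seeds.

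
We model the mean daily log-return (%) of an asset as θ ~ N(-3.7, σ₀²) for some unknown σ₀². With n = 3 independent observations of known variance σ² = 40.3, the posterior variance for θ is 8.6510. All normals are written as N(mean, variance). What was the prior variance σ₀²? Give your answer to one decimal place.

σ₀² = 24.3

Posterior precision equals prior precision plus data precision: 1/σ_n² = 1/σ₀² + n/σ².
So 1/σ₀² = 1/8.6510 − 3/40.3 = 0.115594 − 0.074442 = 0.041152.
Hence σ₀² = 1/0.041152 ≈ 24.3.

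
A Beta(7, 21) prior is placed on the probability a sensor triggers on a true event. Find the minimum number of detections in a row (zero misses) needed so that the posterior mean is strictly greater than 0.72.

After k detections and 0 misses the posterior is Beta(7+k, 21), with mean (7+k)/(7+21+k).
Set (7+k)/(28+k) > 0.72 and solve: k > (0.72·28 − 7)/(1 − 0.72) = 47.000.
The smallest integer exceeding 47.000 is 48, and checking k=48: (55)/(76) = 0.7237 > 0.72.

k = 48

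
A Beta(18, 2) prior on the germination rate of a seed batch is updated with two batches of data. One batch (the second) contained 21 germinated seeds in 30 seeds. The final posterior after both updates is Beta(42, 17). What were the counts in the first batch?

Sequential conjugate updates are equivalent to a single update on the pooled data, so total successes = posterior α − prior α and total failures = posterior β − prior β.
Total across both batches: 42−18=24 germinated seeds, 17−2=15 non-germinating seeds.
Subtract the second batch: 24−21=3 germinated seeds and 15−9=6 non-germinating seeds.

3 germinated seeds and 6 non-germinating seeds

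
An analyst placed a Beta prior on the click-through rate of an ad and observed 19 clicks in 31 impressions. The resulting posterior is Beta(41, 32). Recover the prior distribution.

A Beta(a, b) prior with s successes and f failures in binomial data gives a Beta(a+s, b+f) posterior.
So a = 41 − 19 = 22 and b = 32 − 12 = 20.

Beta(22, 20)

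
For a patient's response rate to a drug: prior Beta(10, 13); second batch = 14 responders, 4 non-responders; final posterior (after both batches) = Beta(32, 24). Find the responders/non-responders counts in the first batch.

Because Beta–binomial updating is additive in the counts, the combined data contributed (α_post−α_prior, β_post−β_prior) successes and failures.
Total across both batches: 32−10=22 responders, 24−13=11 non-responders.
Subtract the second batch: 22−14=8 responders and 11−4=7 non-responders.

8 responders and 7 non-responders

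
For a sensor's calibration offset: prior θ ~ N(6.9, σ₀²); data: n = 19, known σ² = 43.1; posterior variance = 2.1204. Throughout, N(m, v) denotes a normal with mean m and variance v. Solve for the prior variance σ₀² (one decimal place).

σ₀² = 32.5

For the Normal–Normal model with known σ², precisions add: τ_n = τ₀ + n/σ².
So 1/σ₀² = 1/2.1204 − 19/43.1 = 0.471609 − 0.440835 = 0.030774.
Hence σ₀² = 1/0.030774 ≈ 32.5.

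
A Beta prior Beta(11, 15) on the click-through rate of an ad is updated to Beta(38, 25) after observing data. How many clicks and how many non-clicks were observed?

27 clicks and 10 non-clicks

Beta is conjugate to the binomial likelihood: posterior = Beta(α+s, β+f).
So s = 38 − 11 = 27 and f = 25 − 15 = 10.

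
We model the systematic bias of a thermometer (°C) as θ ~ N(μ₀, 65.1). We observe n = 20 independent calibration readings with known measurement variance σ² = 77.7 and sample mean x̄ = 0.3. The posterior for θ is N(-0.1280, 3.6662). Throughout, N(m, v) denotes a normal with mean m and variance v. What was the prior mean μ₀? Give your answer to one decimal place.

μ₀ = -7.3

With known observation variance, the Normal–Normal posterior has precision τ_n = τ₀ + n/σ² and mean μ_n = (τ₀μ₀ + (n/σ²)x̄)/τ_n.
Here τ₀ = 1/65.1 = 0.015361 and τ_data = 20/77.7 = 0.257400, so τ_n = 0.272761.
Rearranging for μ₀: μ₀ = (μ_n·τ_n − τ_data·x̄)/τ₀ = (-0.1280·0.272761 − 0.257400·0.3) / 0.015361 = -0.112133/0.015361 ≈ -7.3.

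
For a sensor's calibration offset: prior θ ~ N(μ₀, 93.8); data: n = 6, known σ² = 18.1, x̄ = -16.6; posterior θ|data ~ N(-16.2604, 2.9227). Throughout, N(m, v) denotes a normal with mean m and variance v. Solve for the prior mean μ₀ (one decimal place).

μ₀ = -5.7

With known observation variance, the Normal–Normal posterior has precision τ_n = τ₀ + n/σ² and mean μ_n = (τ₀μ₀ + (n/σ²)x̄)/τ_n.
Here τ₀ = 1/93.8 = 0.010661 and τ_data = 6/18.1 = 0.331492, so τ_n = 0.342153.
Rearranging for μ₀: μ₀ = (μ_n·τ_n − τ_data·x̄)/τ₀ = (-16.2604·0.342153 − 0.331492·-16.6) / 0.010661 = -0.060777/0.010661 ≈ -5.7.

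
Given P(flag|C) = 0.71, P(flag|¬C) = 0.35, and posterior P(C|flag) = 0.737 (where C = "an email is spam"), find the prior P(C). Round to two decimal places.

In odds form, posterior odds = prior odds × likelihood ratio, so prior odds = posterior odds ÷ LR.
Posterior odds = 0.737/(1−0.737) = 2.8023. LR = 0.71/0.35 = 2.0286.
Prior odds = 2.8023/2.0286 = 1.3814, so P(C) = 1.3814/(1+1.3814) ≈ 0.58.

P(C) = 0.58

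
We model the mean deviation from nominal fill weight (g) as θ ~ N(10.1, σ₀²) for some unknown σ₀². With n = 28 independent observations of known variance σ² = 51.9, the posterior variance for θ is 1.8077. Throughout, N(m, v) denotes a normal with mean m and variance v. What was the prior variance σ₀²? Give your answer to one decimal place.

Posterior precision equals prior precision plus data precision: 1/σ_n² = 1/σ₀² + n/σ².
So 1/σ₀² = 1/1.8077 − 28/51.9 = 0.553189 − 0.539499 = 0.013690.
Hence σ₀² = 1/0.013690 ≈ 73.0.

σ₀² = 73.0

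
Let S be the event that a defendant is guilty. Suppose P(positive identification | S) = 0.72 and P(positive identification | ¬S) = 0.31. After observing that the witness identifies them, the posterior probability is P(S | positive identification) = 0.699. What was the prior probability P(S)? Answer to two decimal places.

In odds form, posterior odds = prior odds × likelihood ratio, so prior odds = posterior odds ÷ LR.
Posterior odds = 0.699/(1−0.699) = 2.3223. LR = 0.72/0.31 = 2.3226.
Prior odds = 2.3223/2.3226 = 0.9999, so P(S) = 0.9999/(1+0.9999) ≈ 0.50.

P(S) = 0.50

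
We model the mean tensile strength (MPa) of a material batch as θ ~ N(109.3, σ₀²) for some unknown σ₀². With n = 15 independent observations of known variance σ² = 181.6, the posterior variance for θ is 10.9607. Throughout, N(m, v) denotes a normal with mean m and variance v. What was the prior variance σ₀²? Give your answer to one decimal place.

Posterior precision equals prior precision plus data precision: 1/σ_n² = 1/σ₀² + n/σ².
So 1/σ₀² = 1/10.9607 − 15/181.6 = 0.091235 − 0.082599 = 0.008636.
Hence σ₀² = 1/0.008636 ≈ 115.8.

σ₀² = 115.8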